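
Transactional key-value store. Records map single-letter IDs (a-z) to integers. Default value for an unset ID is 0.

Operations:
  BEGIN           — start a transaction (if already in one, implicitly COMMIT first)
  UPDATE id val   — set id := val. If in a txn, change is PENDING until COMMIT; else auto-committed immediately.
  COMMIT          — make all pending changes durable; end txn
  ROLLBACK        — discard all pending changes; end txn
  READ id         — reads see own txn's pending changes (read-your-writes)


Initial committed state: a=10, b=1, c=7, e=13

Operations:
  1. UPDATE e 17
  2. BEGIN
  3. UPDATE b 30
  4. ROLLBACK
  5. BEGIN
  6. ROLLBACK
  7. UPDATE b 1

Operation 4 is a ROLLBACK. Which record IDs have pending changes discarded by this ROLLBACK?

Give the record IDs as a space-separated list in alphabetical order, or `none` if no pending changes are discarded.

Initial committed: {a=10, b=1, c=7, e=13}
Op 1: UPDATE e=17 (auto-commit; committed e=17)
Op 2: BEGIN: in_txn=True, pending={}
Op 3: UPDATE b=30 (pending; pending now {b=30})
Op 4: ROLLBACK: discarded pending ['b']; in_txn=False
Op 5: BEGIN: in_txn=True, pending={}
Op 6: ROLLBACK: discarded pending []; in_txn=False
Op 7: UPDATE b=1 (auto-commit; committed b=1)
ROLLBACK at op 4 discards: ['b']

Answer: b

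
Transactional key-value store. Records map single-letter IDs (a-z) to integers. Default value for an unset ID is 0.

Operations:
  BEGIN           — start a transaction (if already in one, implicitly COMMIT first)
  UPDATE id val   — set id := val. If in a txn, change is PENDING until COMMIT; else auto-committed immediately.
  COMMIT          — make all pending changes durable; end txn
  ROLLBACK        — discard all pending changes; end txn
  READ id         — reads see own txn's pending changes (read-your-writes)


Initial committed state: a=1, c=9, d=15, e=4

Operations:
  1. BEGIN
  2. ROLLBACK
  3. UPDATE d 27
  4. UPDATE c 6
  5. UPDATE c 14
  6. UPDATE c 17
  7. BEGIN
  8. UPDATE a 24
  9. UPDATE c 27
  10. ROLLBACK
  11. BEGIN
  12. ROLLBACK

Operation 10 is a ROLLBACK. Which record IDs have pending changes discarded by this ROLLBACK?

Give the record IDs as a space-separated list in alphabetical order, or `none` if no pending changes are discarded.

Answer: a c

Derivation:
Initial committed: {a=1, c=9, d=15, e=4}
Op 1: BEGIN: in_txn=True, pending={}
Op 2: ROLLBACK: discarded pending []; in_txn=False
Op 3: UPDATE d=27 (auto-commit; committed d=27)
Op 4: UPDATE c=6 (auto-commit; committed c=6)
Op 5: UPDATE c=14 (auto-commit; committed c=14)
Op 6: UPDATE c=17 (auto-commit; committed c=17)
Op 7: BEGIN: in_txn=True, pending={}
Op 8: UPDATE a=24 (pending; pending now {a=24})
Op 9: UPDATE c=27 (pending; pending now {a=24, c=27})
Op 10: ROLLBACK: discarded pending ['a', 'c']; in_txn=False
Op 11: BEGIN: in_txn=True, pending={}
Op 12: ROLLBACK: discarded pending []; in_txn=False
ROLLBACK at op 10 discards: ['a', 'c']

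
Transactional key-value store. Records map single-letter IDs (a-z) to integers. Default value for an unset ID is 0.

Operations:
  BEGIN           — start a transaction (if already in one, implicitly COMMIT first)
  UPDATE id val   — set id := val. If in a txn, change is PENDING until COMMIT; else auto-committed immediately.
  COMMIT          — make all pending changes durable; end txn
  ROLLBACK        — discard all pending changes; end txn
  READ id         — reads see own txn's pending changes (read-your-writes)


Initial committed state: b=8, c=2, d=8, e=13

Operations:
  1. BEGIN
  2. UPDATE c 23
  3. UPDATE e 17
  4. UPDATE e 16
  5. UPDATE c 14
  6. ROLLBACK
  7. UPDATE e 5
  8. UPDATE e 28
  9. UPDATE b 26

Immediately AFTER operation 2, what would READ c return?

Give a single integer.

Initial committed: {b=8, c=2, d=8, e=13}
Op 1: BEGIN: in_txn=True, pending={}
Op 2: UPDATE c=23 (pending; pending now {c=23})
After op 2: visible(c) = 23 (pending={c=23}, committed={b=8, c=2, d=8, e=13})

Answer: 23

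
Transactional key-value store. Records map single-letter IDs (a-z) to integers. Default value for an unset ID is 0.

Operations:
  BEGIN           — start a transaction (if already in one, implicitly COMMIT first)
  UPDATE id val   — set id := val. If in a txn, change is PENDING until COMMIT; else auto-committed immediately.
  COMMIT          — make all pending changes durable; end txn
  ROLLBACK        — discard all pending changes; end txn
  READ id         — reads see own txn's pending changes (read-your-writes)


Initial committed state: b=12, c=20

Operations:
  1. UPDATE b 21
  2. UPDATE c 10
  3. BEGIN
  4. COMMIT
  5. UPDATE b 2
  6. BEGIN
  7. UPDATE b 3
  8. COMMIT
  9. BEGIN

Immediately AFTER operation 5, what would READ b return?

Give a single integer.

Answer: 2

Derivation:
Initial committed: {b=12, c=20}
Op 1: UPDATE b=21 (auto-commit; committed b=21)
Op 2: UPDATE c=10 (auto-commit; committed c=10)
Op 3: BEGIN: in_txn=True, pending={}
Op 4: COMMIT: merged [] into committed; committed now {b=21, c=10}
Op 5: UPDATE b=2 (auto-commit; committed b=2)
After op 5: visible(b) = 2 (pending={}, committed={b=2, c=10})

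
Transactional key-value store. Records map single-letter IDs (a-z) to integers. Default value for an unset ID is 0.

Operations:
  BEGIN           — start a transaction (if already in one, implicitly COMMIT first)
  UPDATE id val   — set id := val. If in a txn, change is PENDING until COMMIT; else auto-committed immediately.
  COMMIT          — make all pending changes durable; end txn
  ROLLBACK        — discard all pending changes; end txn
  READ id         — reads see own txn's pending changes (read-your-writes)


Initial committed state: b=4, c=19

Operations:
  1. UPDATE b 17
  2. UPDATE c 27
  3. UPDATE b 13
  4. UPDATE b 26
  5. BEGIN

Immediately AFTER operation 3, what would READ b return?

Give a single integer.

Initial committed: {b=4, c=19}
Op 1: UPDATE b=17 (auto-commit; committed b=17)
Op 2: UPDATE c=27 (auto-commit; committed c=27)
Op 3: UPDATE b=13 (auto-commit; committed b=13)
After op 3: visible(b) = 13 (pending={}, committed={b=13, c=27})

Answer: 13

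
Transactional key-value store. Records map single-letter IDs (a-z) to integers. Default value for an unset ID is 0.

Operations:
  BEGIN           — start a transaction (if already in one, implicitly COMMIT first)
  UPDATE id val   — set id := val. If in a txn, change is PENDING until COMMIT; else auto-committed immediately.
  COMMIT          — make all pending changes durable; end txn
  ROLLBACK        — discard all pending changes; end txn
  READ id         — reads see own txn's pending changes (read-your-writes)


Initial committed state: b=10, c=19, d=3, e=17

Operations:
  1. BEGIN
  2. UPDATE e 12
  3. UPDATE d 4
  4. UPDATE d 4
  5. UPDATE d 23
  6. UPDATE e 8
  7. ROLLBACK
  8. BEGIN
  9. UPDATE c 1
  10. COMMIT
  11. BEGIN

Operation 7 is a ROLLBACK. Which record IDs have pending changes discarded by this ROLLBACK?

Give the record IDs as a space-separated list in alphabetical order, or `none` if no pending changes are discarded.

Answer: d e

Derivation:
Initial committed: {b=10, c=19, d=3, e=17}
Op 1: BEGIN: in_txn=True, pending={}
Op 2: UPDATE e=12 (pending; pending now {e=12})
Op 3: UPDATE d=4 (pending; pending now {d=4, e=12})
Op 4: UPDATE d=4 (pending; pending now {d=4, e=12})
Op 5: UPDATE d=23 (pending; pending now {d=23, e=12})
Op 6: UPDATE e=8 (pending; pending now {d=23, e=8})
Op 7: ROLLBACK: discarded pending ['d', 'e']; in_txn=False
Op 8: BEGIN: in_txn=True, pending={}
Op 9: UPDATE c=1 (pending; pending now {c=1})
Op 10: COMMIT: merged ['c'] into committed; committed now {b=10, c=1, d=3, e=17}
Op 11: BEGIN: in_txn=True, pending={}
ROLLBACK at op 7 discards: ['d', 'e']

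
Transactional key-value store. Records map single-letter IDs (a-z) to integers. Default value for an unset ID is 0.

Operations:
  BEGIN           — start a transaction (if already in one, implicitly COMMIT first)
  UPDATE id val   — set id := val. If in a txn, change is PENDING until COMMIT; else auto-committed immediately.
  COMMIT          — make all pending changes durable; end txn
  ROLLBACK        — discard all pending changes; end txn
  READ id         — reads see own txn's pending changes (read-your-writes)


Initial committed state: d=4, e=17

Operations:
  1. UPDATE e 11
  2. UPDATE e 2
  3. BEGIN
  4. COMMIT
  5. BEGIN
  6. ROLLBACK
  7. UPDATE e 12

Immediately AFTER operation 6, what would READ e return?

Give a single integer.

Answer: 2

Derivation:
Initial committed: {d=4, e=17}
Op 1: UPDATE e=11 (auto-commit; committed e=11)
Op 2: UPDATE e=2 (auto-commit; committed e=2)
Op 3: BEGIN: in_txn=True, pending={}
Op 4: COMMIT: merged [] into committed; committed now {d=4, e=2}
Op 5: BEGIN: in_txn=True, pending={}
Op 6: ROLLBACK: discarded pending []; in_txn=False
After op 6: visible(e) = 2 (pending={}, committed={d=4, e=2})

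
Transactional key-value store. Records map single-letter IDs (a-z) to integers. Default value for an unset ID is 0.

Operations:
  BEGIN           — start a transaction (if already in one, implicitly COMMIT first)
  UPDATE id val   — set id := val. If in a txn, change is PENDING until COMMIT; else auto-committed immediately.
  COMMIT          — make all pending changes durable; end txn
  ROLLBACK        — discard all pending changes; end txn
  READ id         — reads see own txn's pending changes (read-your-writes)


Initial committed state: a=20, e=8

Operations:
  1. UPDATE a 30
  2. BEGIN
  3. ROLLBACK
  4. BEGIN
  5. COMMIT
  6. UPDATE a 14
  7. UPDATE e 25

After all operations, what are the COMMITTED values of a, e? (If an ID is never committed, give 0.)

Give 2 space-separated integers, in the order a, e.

Answer: 14 25

Derivation:
Initial committed: {a=20, e=8}
Op 1: UPDATE a=30 (auto-commit; committed a=30)
Op 2: BEGIN: in_txn=True, pending={}
Op 3: ROLLBACK: discarded pending []; in_txn=False
Op 4: BEGIN: in_txn=True, pending={}
Op 5: COMMIT: merged [] into committed; committed now {a=30, e=8}
Op 6: UPDATE a=14 (auto-commit; committed a=14)
Op 7: UPDATE e=25 (auto-commit; committed e=25)
Final committed: {a=14, e=25}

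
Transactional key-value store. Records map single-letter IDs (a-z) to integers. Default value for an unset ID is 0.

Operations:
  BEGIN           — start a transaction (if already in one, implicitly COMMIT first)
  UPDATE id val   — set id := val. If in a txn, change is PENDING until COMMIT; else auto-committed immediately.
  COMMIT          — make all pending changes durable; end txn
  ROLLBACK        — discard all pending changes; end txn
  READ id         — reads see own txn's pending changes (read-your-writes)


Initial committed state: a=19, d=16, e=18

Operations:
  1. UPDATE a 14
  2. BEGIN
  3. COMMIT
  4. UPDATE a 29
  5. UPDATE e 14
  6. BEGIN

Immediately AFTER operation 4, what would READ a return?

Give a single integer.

Initial committed: {a=19, d=16, e=18}
Op 1: UPDATE a=14 (auto-commit; committed a=14)
Op 2: BEGIN: in_txn=True, pending={}
Op 3: COMMIT: merged [] into committed; committed now {a=14, d=16, e=18}
Op 4: UPDATE a=29 (auto-commit; committed a=29)
After op 4: visible(a) = 29 (pending={}, committed={a=29, d=16, e=18})

Answer: 29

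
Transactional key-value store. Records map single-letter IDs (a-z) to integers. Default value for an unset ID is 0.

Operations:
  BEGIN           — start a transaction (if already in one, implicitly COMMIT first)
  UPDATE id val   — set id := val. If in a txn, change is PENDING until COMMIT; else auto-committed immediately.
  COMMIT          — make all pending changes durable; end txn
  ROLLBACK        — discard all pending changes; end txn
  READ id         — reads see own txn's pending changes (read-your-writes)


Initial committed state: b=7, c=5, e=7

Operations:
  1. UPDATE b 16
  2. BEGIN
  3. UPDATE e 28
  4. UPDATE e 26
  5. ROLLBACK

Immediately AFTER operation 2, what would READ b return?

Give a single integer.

Initial committed: {b=7, c=5, e=7}
Op 1: UPDATE b=16 (auto-commit; committed b=16)
Op 2: BEGIN: in_txn=True, pending={}
After op 2: visible(b) = 16 (pending={}, committed={b=16, c=5, e=7})

Answer: 16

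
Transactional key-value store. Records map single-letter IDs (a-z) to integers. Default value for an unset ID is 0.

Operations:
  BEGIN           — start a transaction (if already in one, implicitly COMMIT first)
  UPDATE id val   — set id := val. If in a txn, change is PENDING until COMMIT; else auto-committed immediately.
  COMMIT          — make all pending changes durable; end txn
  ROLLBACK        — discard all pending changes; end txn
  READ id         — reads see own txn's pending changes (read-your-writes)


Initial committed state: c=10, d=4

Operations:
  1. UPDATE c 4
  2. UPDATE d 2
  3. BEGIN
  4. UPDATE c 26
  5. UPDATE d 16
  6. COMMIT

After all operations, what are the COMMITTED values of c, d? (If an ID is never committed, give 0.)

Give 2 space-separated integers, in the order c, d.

Initial committed: {c=10, d=4}
Op 1: UPDATE c=4 (auto-commit; committed c=4)
Op 2: UPDATE d=2 (auto-commit; committed d=2)
Op 3: BEGIN: in_txn=True, pending={}
Op 4: UPDATE c=26 (pending; pending now {c=26})
Op 5: UPDATE d=16 (pending; pending now {c=26, d=16})
Op 6: COMMIT: merged ['c', 'd'] into committed; committed now {c=26, d=16}
Final committed: {c=26, d=16}

Answer: 26 16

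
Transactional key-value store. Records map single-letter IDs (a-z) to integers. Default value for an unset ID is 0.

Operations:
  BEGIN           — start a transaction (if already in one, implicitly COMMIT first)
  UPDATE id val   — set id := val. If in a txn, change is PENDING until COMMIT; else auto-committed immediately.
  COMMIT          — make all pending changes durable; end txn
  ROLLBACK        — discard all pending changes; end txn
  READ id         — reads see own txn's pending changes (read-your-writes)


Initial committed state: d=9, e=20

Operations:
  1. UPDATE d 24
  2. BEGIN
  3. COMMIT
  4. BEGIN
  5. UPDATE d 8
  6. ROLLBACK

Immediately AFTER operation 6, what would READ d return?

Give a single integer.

Initial committed: {d=9, e=20}
Op 1: UPDATE d=24 (auto-commit; committed d=24)
Op 2: BEGIN: in_txn=True, pending={}
Op 3: COMMIT: merged [] into committed; committed now {d=24, e=20}
Op 4: BEGIN: in_txn=True, pending={}
Op 5: UPDATE d=8 (pending; pending now {d=8})
Op 6: ROLLBACK: discarded pending ['d']; in_txn=False
After op 6: visible(d) = 24 (pending={}, committed={d=24, e=20})

Answer: 24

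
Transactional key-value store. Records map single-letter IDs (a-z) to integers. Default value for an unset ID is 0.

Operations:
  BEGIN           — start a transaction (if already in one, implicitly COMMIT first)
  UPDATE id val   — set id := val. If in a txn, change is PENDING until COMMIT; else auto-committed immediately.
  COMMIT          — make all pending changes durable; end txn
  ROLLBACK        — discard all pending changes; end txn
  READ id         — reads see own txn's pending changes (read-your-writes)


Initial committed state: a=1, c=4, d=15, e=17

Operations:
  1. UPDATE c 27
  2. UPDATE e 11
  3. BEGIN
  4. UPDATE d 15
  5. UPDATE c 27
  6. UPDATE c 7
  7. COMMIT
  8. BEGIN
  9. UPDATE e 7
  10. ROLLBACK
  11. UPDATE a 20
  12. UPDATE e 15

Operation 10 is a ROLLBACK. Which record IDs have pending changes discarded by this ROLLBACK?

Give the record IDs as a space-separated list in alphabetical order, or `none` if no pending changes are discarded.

Answer: e

Derivation:
Initial committed: {a=1, c=4, d=15, e=17}
Op 1: UPDATE c=27 (auto-commit; committed c=27)
Op 2: UPDATE e=11 (auto-commit; committed e=11)
Op 3: BEGIN: in_txn=True, pending={}
Op 4: UPDATE d=15 (pending; pending now {d=15})
Op 5: UPDATE c=27 (pending; pending now {c=27, d=15})
Op 6: UPDATE c=7 (pending; pending now {c=7, d=15})
Op 7: COMMIT: merged ['c', 'd'] into committed; committed now {a=1, c=7, d=15, e=11}
Op 8: BEGIN: in_txn=True, pending={}
Op 9: UPDATE e=7 (pending; pending now {e=7})
Op 10: ROLLBACK: discarded pending ['e']; in_txn=False
Op 11: UPDATE a=20 (auto-commit; committed a=20)
Op 12: UPDATE e=15 (auto-commit; committed e=15)
ROLLBACK at op 10 discards: ['e']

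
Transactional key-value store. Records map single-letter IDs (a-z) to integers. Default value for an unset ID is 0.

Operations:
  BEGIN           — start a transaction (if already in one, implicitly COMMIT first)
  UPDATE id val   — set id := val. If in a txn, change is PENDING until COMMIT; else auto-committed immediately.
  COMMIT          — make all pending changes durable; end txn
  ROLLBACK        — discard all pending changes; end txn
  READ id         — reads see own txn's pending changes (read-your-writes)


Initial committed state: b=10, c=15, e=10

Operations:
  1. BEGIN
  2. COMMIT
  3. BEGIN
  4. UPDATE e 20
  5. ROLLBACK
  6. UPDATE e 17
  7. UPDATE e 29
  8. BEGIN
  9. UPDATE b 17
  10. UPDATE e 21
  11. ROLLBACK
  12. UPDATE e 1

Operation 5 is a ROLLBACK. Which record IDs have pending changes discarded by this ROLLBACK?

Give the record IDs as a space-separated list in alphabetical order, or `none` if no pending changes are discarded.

Initial committed: {b=10, c=15, e=10}
Op 1: BEGIN: in_txn=True, pending={}
Op 2: COMMIT: merged [] into committed; committed now {b=10, c=15, e=10}
Op 3: BEGIN: in_txn=True, pending={}
Op 4: UPDATE e=20 (pending; pending now {e=20})
Op 5: ROLLBACK: discarded pending ['e']; in_txn=False
Op 6: UPDATE e=17 (auto-commit; committed e=17)
Op 7: UPDATE e=29 (auto-commit; committed e=29)
Op 8: BEGIN: in_txn=True, pending={}
Op 9: UPDATE b=17 (pending; pending now {b=17})
Op 10: UPDATE e=21 (pending; pending now {b=17, e=21})
Op 11: ROLLBACK: discarded pending ['b', 'e']; in_txn=False
Op 12: UPDATE e=1 (auto-commit; committed e=1)
ROLLBACK at op 5 discards: ['e']

Answer: e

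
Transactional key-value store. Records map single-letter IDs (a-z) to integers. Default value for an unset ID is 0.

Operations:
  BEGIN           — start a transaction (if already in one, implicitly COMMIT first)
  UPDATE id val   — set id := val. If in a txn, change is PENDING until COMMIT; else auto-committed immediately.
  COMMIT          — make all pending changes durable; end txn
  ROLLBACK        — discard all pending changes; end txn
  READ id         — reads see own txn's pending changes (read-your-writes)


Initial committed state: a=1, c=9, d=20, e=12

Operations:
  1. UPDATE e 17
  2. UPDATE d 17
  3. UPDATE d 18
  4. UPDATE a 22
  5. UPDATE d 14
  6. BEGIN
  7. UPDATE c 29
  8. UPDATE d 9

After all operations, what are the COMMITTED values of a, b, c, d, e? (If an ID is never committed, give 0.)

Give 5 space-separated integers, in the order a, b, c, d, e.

Initial committed: {a=1, c=9, d=20, e=12}
Op 1: UPDATE e=17 (auto-commit; committed e=17)
Op 2: UPDATE d=17 (auto-commit; committed d=17)
Op 3: UPDATE d=18 (auto-commit; committed d=18)
Op 4: UPDATE a=22 (auto-commit; committed a=22)
Op 5: UPDATE d=14 (auto-commit; committed d=14)
Op 6: BEGIN: in_txn=True, pending={}
Op 7: UPDATE c=29 (pending; pending now {c=29})
Op 8: UPDATE d=9 (pending; pending now {c=29, d=9})
Final committed: {a=22, c=9, d=14, e=17}

Answer: 22 0 9 14 17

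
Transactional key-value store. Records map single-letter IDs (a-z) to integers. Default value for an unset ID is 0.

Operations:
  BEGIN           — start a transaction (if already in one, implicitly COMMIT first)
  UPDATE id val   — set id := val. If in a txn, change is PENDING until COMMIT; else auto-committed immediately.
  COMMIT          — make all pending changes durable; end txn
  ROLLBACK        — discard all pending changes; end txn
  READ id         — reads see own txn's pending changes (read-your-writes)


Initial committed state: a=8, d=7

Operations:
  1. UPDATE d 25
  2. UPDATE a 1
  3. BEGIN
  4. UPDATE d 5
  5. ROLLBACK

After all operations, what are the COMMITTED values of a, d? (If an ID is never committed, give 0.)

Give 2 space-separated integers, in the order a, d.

Initial committed: {a=8, d=7}
Op 1: UPDATE d=25 (auto-commit; committed d=25)
Op 2: UPDATE a=1 (auto-commit; committed a=1)
Op 3: BEGIN: in_txn=True, pending={}
Op 4: UPDATE d=5 (pending; pending now {d=5})
Op 5: ROLLBACK: discarded pending ['d']; in_txn=False
Final committed: {a=1, d=25}

Answer: 1 25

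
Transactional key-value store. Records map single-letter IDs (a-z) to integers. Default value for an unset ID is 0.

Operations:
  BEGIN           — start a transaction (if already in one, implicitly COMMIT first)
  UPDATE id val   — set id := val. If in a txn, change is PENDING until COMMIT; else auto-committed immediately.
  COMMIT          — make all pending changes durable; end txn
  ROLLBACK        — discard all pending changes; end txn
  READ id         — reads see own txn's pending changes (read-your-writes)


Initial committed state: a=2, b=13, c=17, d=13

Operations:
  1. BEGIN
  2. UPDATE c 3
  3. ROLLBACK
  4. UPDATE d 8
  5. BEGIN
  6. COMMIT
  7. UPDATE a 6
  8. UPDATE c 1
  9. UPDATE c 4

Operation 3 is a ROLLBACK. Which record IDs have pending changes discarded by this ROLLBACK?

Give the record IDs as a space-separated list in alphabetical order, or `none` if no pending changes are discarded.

Initial committed: {a=2, b=13, c=17, d=13}
Op 1: BEGIN: in_txn=True, pending={}
Op 2: UPDATE c=3 (pending; pending now {c=3})
Op 3: ROLLBACK: discarded pending ['c']; in_txn=False
Op 4: UPDATE d=8 (auto-commit; committed d=8)
Op 5: BEGIN: in_txn=True, pending={}
Op 6: COMMIT: merged [] into committed; committed now {a=2, b=13, c=17, d=8}
Op 7: UPDATE a=6 (auto-commit; committed a=6)
Op 8: UPDATE c=1 (auto-commit; committed c=1)
Op 9: UPDATE c=4 (auto-commit; committed c=4)
ROLLBACK at op 3 discards: ['c']

Answer: c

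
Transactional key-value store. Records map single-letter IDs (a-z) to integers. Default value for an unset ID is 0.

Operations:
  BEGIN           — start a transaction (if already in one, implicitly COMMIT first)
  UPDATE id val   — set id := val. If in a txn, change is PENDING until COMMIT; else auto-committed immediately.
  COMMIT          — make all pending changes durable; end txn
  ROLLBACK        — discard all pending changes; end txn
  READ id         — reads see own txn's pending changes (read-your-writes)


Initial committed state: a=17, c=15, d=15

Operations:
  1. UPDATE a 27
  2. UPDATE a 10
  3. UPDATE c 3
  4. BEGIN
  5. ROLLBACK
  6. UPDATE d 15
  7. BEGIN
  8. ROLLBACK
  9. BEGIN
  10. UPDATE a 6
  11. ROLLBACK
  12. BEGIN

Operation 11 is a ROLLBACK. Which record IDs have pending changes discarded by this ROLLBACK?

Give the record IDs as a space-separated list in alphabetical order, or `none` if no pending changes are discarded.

Answer: a

Derivation:
Initial committed: {a=17, c=15, d=15}
Op 1: UPDATE a=27 (auto-commit; committed a=27)
Op 2: UPDATE a=10 (auto-commit; committed a=10)
Op 3: UPDATE c=3 (auto-commit; committed c=3)
Op 4: BEGIN: in_txn=True, pending={}
Op 5: ROLLBACK: discarded pending []; in_txn=False
Op 6: UPDATE d=15 (auto-commit; committed d=15)
Op 7: BEGIN: in_txn=True, pending={}
Op 8: ROLLBACK: discarded pending []; in_txn=False
Op 9: BEGIN: in_txn=True, pending={}
Op 10: UPDATE a=6 (pending; pending now {a=6})
Op 11: ROLLBACK: discarded pending ['a']; in_txn=False
Op 12: BEGIN: in_txn=True, pending={}
ROLLBACK at op 11 discards: ['a']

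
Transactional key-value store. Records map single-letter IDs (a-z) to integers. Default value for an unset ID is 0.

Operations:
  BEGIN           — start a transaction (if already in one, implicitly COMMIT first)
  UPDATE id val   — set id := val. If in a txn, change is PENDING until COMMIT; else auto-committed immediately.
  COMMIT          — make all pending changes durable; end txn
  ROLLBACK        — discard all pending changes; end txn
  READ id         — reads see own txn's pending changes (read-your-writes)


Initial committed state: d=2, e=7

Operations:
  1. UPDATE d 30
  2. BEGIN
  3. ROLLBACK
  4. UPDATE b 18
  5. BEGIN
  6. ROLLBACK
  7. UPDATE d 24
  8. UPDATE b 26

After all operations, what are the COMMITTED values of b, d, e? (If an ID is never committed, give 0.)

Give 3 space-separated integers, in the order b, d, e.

Initial committed: {d=2, e=7}
Op 1: UPDATE d=30 (auto-commit; committed d=30)
Op 2: BEGIN: in_txn=True, pending={}
Op 3: ROLLBACK: discarded pending []; in_txn=False
Op 4: UPDATE b=18 (auto-commit; committed b=18)
Op 5: BEGIN: in_txn=True, pending={}
Op 6: ROLLBACK: discarded pending []; in_txn=False
Op 7: UPDATE d=24 (auto-commit; committed d=24)
Op 8: UPDATE b=26 (auto-commit; committed b=26)
Final committed: {b=26, d=24, e=7}

Answer: 26 24 7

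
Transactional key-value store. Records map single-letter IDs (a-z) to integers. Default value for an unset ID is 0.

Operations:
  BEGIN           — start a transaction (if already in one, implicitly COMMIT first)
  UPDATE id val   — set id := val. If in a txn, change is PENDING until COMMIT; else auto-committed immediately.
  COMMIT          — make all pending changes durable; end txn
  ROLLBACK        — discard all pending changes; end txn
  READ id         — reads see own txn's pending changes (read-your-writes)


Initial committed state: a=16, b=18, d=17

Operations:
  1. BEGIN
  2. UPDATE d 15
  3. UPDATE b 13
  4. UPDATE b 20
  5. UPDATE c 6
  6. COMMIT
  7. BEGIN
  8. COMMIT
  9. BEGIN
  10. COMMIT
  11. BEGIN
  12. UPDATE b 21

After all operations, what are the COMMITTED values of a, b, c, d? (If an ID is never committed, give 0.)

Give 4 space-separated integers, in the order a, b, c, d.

Initial committed: {a=16, b=18, d=17}
Op 1: BEGIN: in_txn=True, pending={}
Op 2: UPDATE d=15 (pending; pending now {d=15})
Op 3: UPDATE b=13 (pending; pending now {b=13, d=15})
Op 4: UPDATE b=20 (pending; pending now {b=20, d=15})
Op 5: UPDATE c=6 (pending; pending now {b=20, c=6, d=15})
Op 6: COMMIT: merged ['b', 'c', 'd'] into committed; committed now {a=16, b=20, c=6, d=15}
Op 7: BEGIN: in_txn=True, pending={}
Op 8: COMMIT: merged [] into committed; committed now {a=16, b=20, c=6, d=15}
Op 9: BEGIN: in_txn=True, pending={}
Op 10: COMMIT: merged [] into committed; committed now {a=16, b=20, c=6, d=15}
Op 11: BEGIN: in_txn=True, pending={}
Op 12: UPDATE b=21 (pending; pending now {b=21})
Final committed: {a=16, b=20, c=6, d=15}

Answer: 16 20 6 15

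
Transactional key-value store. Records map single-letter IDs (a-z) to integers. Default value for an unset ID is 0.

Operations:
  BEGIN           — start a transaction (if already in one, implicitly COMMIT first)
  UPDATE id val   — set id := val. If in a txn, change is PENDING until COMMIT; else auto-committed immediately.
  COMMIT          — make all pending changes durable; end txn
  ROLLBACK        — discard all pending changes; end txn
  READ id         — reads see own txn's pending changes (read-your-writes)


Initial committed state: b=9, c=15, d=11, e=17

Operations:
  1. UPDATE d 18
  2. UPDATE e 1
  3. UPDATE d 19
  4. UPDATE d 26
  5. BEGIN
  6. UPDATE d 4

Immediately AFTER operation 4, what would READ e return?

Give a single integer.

Initial committed: {b=9, c=15, d=11, e=17}
Op 1: UPDATE d=18 (auto-commit; committed d=18)
Op 2: UPDATE e=1 (auto-commit; committed e=1)
Op 3: UPDATE d=19 (auto-commit; committed d=19)
Op 4: UPDATE d=26 (auto-commit; committed d=26)
After op 4: visible(e) = 1 (pending={}, committed={b=9, c=15, d=26, e=1})

Answer: 1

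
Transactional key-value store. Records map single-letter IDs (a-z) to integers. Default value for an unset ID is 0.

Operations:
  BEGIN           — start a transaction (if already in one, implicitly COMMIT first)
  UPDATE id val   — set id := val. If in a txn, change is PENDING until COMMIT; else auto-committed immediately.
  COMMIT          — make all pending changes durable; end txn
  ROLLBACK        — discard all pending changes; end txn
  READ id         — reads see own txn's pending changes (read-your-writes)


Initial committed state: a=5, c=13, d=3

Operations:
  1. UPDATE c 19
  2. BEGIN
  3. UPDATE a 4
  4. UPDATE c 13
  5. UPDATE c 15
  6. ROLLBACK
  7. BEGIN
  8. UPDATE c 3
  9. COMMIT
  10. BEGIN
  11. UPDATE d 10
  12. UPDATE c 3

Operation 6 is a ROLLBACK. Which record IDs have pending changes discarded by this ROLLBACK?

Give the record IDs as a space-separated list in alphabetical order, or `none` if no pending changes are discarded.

Initial committed: {a=5, c=13, d=3}
Op 1: UPDATE c=19 (auto-commit; committed c=19)
Op 2: BEGIN: in_txn=True, pending={}
Op 3: UPDATE a=4 (pending; pending now {a=4})
Op 4: UPDATE c=13 (pending; pending now {a=4, c=13})
Op 5: UPDATE c=15 (pending; pending now {a=4, c=15})
Op 6: ROLLBACK: discarded pending ['a', 'c']; in_txn=False
Op 7: BEGIN: in_txn=True, pending={}
Op 8: UPDATE c=3 (pending; pending now {c=3})
Op 9: COMMIT: merged ['c'] into committed; committed now {a=5, c=3, d=3}
Op 10: BEGIN: in_txn=True, pending={}
Op 11: UPDATE d=10 (pending; pending now {d=10})
Op 12: UPDATE c=3 (pending; pending now {c=3, d=10})
ROLLBACK at op 6 discards: ['a', 'c']

Answer: a c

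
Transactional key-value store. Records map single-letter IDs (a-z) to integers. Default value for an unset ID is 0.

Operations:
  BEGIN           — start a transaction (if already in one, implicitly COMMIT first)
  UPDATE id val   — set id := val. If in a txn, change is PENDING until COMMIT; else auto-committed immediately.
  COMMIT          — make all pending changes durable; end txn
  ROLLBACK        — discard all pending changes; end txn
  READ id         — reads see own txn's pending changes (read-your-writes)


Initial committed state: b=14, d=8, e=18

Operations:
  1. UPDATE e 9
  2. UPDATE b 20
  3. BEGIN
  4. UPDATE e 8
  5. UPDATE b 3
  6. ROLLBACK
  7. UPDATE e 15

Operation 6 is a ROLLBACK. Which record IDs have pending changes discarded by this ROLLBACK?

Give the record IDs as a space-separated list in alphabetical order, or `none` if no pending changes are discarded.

Answer: b e

Derivation:
Initial committed: {b=14, d=8, e=18}
Op 1: UPDATE e=9 (auto-commit; committed e=9)
Op 2: UPDATE b=20 (auto-commit; committed b=20)
Op 3: BEGIN: in_txn=True, pending={}
Op 4: UPDATE e=8 (pending; pending now {e=8})
Op 5: UPDATE b=3 (pending; pending now {b=3, e=8})
Op 6: ROLLBACK: discarded pending ['b', 'e']; in_txn=False
Op 7: UPDATE e=15 (auto-commit; committed e=15)
ROLLBACK at op 6 discards: ['b', 'e']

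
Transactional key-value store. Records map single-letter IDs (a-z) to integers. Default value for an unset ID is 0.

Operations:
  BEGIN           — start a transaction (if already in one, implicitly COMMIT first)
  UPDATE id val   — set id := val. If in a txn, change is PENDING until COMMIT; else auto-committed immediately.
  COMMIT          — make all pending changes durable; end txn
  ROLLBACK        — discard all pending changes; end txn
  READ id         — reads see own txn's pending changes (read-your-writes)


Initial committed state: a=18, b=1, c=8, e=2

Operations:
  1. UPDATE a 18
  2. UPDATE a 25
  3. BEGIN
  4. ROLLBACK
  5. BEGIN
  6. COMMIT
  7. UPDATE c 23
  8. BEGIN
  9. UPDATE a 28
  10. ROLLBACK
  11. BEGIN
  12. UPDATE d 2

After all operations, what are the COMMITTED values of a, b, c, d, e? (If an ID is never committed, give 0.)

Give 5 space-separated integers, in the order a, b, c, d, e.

Answer: 25 1 23 0 2

Derivation:
Initial committed: {a=18, b=1, c=8, e=2}
Op 1: UPDATE a=18 (auto-commit; committed a=18)
Op 2: UPDATE a=25 (auto-commit; committed a=25)
Op 3: BEGIN: in_txn=True, pending={}
Op 4: ROLLBACK: discarded pending []; in_txn=False
Op 5: BEGIN: in_txn=True, pending={}
Op 6: COMMIT: merged [] into committed; committed now {a=25, b=1, c=8, e=2}
Op 7: UPDATE c=23 (auto-commit; committed c=23)
Op 8: BEGIN: in_txn=True, pending={}
Op 9: UPDATE a=28 (pending; pending now {a=28})
Op 10: ROLLBACK: discarded pending ['a']; in_txn=False
Op 11: BEGIN: in_txn=True, pending={}
Op 12: UPDATE d=2 (pending; pending now {d=2})
Final committed: {a=25, b=1, c=23, e=2}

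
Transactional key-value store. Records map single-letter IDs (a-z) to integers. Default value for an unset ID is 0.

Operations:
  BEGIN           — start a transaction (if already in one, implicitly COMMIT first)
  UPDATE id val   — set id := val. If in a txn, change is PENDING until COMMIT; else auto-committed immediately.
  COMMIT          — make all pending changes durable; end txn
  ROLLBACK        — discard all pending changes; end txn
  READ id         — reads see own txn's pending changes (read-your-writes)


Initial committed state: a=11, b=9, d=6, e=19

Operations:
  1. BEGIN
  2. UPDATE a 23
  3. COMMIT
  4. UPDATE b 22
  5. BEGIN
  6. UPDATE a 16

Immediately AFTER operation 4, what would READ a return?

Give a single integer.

Answer: 23

Derivation:
Initial committed: {a=11, b=9, d=6, e=19}
Op 1: BEGIN: in_txn=True, pending={}
Op 2: UPDATE a=23 (pending; pending now {a=23})
Op 3: COMMIT: merged ['a'] into committed; committed now {a=23, b=9, d=6, e=19}
Op 4: UPDATE b=22 (auto-commit; committed b=22)
After op 4: visible(a) = 23 (pending={}, committed={a=23, b=22, d=6, e=19})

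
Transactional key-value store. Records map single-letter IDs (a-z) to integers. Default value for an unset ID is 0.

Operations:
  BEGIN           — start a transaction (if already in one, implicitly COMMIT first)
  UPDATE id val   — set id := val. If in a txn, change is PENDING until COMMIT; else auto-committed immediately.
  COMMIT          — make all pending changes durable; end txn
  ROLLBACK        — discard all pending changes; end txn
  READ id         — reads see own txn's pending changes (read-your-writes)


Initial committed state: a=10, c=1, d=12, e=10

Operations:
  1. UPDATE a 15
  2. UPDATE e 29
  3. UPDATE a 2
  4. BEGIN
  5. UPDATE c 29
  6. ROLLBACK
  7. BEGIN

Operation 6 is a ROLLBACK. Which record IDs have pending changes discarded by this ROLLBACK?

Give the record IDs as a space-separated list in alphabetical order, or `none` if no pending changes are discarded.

Answer: c

Derivation:
Initial committed: {a=10, c=1, d=12, e=10}
Op 1: UPDATE a=15 (auto-commit; committed a=15)
Op 2: UPDATE e=29 (auto-commit; committed e=29)
Op 3: UPDATE a=2 (auto-commit; committed a=2)
Op 4: BEGIN: in_txn=True, pending={}
Op 5: UPDATE c=29 (pending; pending now {c=29})
Op 6: ROLLBACK: discarded pending ['c']; in_txn=False
Op 7: BEGIN: in_txn=True, pending={}
ROLLBACK at op 6 discards: ['c']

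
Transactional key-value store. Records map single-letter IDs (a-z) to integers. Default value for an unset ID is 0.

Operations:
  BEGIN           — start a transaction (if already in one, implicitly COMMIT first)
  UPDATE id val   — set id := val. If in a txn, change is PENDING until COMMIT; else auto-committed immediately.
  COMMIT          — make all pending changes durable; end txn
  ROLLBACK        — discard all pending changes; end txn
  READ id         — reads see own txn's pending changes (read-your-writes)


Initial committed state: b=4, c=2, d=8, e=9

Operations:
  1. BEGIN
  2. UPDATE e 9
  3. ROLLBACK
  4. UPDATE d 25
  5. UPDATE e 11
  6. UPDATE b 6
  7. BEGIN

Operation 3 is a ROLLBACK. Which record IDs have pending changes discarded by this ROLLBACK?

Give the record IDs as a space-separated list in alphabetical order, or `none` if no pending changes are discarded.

Answer: e

Derivation:
Initial committed: {b=4, c=2, d=8, e=9}
Op 1: BEGIN: in_txn=True, pending={}
Op 2: UPDATE e=9 (pending; pending now {e=9})
Op 3: ROLLBACK: discarded pending ['e']; in_txn=False
Op 4: UPDATE d=25 (auto-commit; committed d=25)
Op 5: UPDATE e=11 (auto-commit; committed e=11)
Op 6: UPDATE b=6 (auto-commit; committed b=6)
Op 7: BEGIN: in_txn=True, pending={}
ROLLBACK at op 3 discards: ['e']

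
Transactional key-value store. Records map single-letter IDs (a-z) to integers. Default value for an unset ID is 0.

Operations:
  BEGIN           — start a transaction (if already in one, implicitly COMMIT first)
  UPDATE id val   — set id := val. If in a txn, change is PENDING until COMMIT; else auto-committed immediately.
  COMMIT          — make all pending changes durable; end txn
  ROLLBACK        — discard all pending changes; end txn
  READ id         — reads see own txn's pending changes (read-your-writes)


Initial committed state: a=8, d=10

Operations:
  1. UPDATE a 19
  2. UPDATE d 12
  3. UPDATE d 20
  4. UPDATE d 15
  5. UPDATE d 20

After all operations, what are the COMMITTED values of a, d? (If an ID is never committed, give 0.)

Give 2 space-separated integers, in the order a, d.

Initial committed: {a=8, d=10}
Op 1: UPDATE a=19 (auto-commit; committed a=19)
Op 2: UPDATE d=12 (auto-commit; committed d=12)
Op 3: UPDATE d=20 (auto-commit; committed d=20)
Op 4: UPDATE d=15 (auto-commit; committed d=15)
Op 5: UPDATE d=20 (auto-commit; committed d=20)
Final committed: {a=19, d=20}

Answer: 19 20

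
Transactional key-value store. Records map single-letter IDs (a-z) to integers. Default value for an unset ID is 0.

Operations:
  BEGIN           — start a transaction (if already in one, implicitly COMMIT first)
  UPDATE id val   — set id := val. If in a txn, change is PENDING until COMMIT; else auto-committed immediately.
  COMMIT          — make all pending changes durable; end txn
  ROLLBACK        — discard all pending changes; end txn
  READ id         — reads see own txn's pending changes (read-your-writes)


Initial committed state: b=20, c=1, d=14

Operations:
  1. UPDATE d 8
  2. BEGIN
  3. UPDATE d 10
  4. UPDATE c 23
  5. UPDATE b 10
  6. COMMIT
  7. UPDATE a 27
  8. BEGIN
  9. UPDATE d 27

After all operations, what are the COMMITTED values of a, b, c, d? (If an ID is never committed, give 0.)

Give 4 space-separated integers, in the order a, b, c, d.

Answer: 27 10 23 10

Derivation:
Initial committed: {b=20, c=1, d=14}
Op 1: UPDATE d=8 (auto-commit; committed d=8)
Op 2: BEGIN: in_txn=True, pending={}
Op 3: UPDATE d=10 (pending; pending now {d=10})
Op 4: UPDATE c=23 (pending; pending now {c=23, d=10})
Op 5: UPDATE b=10 (pending; pending now {b=10, c=23, d=10})
Op 6: COMMIT: merged ['b', 'c', 'd'] into committed; committed now {b=10, c=23, d=10}
Op 7: UPDATE a=27 (auto-commit; committed a=27)
Op 8: BEGIN: in_txn=True, pending={}
Op 9: UPDATE d=27 (pending; pending now {d=27})
Final committed: {a=27, b=10, c=23, d=10}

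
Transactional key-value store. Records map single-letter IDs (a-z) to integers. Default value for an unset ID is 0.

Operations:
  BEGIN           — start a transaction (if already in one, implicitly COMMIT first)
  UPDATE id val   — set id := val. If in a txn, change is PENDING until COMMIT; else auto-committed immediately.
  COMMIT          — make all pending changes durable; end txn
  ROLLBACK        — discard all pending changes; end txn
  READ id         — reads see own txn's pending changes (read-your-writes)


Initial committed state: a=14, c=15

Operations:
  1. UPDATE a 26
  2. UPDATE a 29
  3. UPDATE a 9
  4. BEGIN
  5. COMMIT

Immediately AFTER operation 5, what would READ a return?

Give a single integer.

Initial committed: {a=14, c=15}
Op 1: UPDATE a=26 (auto-commit; committed a=26)
Op 2: UPDATE a=29 (auto-commit; committed a=29)
Op 3: UPDATE a=9 (auto-commit; committed a=9)
Op 4: BEGIN: in_txn=True, pending={}
Op 5: COMMIT: merged [] into committed; committed now {a=9, c=15}
After op 5: visible(a) = 9 (pending={}, committed={a=9, c=15})

Answer: 9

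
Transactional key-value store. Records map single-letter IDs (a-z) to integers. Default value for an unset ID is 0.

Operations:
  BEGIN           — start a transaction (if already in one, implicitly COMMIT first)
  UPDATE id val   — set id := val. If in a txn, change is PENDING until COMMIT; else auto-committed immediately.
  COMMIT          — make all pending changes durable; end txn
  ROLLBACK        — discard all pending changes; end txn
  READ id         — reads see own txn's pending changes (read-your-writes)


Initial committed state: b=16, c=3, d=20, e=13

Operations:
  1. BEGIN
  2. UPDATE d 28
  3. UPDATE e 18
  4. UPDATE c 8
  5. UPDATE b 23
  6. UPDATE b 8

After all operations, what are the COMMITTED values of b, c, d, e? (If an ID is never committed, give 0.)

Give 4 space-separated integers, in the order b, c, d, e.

Answer: 16 3 20 13

Derivation:
Initial committed: {b=16, c=3, d=20, e=13}
Op 1: BEGIN: in_txn=True, pending={}
Op 2: UPDATE d=28 (pending; pending now {d=28})
Op 3: UPDATE e=18 (pending; pending now {d=28, e=18})
Op 4: UPDATE c=8 (pending; pending now {c=8, d=28, e=18})
Op 5: UPDATE b=23 (pending; pending now {b=23, c=8, d=28, e=18})
Op 6: UPDATE b=8 (pending; pending now {b=8, c=8, d=28, e=18})
Final committed: {b=16, c=3, d=20, e=13}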